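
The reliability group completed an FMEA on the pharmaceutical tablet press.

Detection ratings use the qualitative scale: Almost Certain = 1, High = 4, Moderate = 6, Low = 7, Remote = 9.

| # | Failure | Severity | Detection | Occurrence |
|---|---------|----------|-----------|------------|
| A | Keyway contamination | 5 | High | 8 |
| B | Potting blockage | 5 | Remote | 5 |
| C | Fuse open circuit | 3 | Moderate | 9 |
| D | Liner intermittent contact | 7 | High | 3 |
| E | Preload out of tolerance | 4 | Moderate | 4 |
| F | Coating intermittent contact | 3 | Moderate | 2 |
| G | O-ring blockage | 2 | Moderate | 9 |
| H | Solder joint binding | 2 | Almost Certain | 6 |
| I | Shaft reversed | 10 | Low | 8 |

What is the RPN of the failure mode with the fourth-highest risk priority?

RPN = Severity × Occurrence × Detection:
  A: 5 × 8 × 4 = 160
  B: 5 × 5 × 9 = 225
  C: 3 × 9 × 6 = 162
  D: 7 × 3 × 4 = 84
  E: 4 × 4 × 6 = 96
  F: 3 × 2 × 6 = 36
  G: 2 × 9 × 6 = 108
  H: 2 × 6 × 1 = 12
  I: 10 × 8 × 7 = 560
Sorted descending: 560, 225, 162, 160, 108, 96, 84, 36, 12.
The fourth-highest RPN is 160 (A).

160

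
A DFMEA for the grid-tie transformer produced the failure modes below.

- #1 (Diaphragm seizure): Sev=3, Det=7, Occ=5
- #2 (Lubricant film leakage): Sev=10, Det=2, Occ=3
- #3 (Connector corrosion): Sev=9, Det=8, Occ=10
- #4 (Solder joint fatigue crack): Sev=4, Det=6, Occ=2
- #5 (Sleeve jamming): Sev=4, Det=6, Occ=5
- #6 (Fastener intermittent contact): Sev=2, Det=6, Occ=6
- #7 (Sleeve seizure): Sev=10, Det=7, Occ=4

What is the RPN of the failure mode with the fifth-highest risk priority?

72

RPN = Severity × Occurrence × Detection:
  #1: 3 × 5 × 7 = 105
  #2: 10 × 3 × 2 = 60
  #3: 9 × 10 × 8 = 720
  #4: 4 × 2 × 6 = 48
  #5: 4 × 5 × 6 = 120
  #6: 2 × 6 × 6 = 72
  #7: 10 × 4 × 7 = 280
Sorted descending: 720, 280, 120, 105, 72, 60, 48.
The fifth-highest RPN is 72 (#6).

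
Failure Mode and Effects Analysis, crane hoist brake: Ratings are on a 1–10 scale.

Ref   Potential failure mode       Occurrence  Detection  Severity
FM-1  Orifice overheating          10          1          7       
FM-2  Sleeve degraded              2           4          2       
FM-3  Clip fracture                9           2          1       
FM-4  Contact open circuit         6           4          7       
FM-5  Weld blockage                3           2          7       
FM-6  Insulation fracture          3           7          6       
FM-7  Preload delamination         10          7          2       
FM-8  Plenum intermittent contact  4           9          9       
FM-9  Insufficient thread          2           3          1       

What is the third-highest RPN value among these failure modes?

RPN = Severity × Occurrence × Detection:
  FM-1: 7 × 10 × 1 = 70
  FM-2: 2 × 2 × 4 = 16
  FM-3: 1 × 9 × 2 = 18
  FM-4: 7 × 6 × 4 = 168
  FM-5: 7 × 3 × 2 = 42
  FM-6: 6 × 3 × 7 = 126
  FM-7: 2 × 10 × 7 = 140
  FM-8: 9 × 4 × 9 = 324
  FM-9: 1 × 2 × 3 = 6
Sorted descending: 324, 168, 140, 126, 70, 42, 18, 16, 6.
The third-highest RPN is 140 (FM-7).

140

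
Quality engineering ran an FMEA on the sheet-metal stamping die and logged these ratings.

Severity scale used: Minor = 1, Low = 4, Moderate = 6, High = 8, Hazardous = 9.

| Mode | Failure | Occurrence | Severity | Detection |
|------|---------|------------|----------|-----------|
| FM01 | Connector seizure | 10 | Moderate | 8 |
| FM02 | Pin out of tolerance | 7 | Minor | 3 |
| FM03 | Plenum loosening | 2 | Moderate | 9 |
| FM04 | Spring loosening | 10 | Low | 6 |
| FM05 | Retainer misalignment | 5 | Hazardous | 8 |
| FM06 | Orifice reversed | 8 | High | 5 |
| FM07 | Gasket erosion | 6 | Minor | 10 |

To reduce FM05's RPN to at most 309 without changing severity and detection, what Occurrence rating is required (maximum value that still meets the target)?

4

FM05: S=9, O=5, D=8 → current RPN = 360.
Fixed product = 72. Need 72 × O ≤ 309, so O ≤ 309/72 = 4.29.
Maximum integer Occurrence rating = 4 (gives RPN 288; O=5 would give 360 > 309).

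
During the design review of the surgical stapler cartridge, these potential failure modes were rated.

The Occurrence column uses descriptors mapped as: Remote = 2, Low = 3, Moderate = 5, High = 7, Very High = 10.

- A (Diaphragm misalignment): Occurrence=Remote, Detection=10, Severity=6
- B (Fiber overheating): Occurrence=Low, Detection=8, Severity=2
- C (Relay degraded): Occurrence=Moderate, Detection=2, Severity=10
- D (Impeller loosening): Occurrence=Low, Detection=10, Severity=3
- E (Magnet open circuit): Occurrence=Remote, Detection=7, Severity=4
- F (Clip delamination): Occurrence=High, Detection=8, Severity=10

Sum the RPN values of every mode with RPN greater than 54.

926

RPN = Severity × Occurrence × Detection:
  A: 6 × 2 × 10 = 120
  B: 2 × 3 × 8 = 48
  C: 10 × 5 × 2 = 100
  D: 3 × 3 × 10 = 90
  E: 4 × 2 × 7 = 56
  F: 10 × 7 × 8 = 560
RPN > 54: A (120), C (100), D (90), E (56), F (560).
Sum: 120 + 100 + 90 + 56 + 560 = 926.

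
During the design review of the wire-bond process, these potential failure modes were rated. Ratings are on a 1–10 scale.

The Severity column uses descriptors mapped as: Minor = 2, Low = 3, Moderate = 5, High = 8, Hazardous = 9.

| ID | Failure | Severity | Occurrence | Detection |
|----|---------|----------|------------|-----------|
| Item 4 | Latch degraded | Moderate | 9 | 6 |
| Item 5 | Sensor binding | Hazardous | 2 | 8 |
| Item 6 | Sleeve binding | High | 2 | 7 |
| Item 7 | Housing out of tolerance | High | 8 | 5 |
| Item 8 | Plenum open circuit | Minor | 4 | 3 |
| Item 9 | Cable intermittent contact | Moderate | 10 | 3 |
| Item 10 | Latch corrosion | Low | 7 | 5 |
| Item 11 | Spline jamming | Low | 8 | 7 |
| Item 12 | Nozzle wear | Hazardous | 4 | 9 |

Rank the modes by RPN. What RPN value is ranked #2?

RPN = Severity × Occurrence × Detection:
  Item 4: 5 × 9 × 6 = 270
  Item 5: 9 × 2 × 8 = 144
  Item 6: 8 × 2 × 7 = 112
  Item 7: 8 × 8 × 5 = 320
  Item 8: 2 × 4 × 3 = 24
  Item 9: 5 × 10 × 3 = 150
  Item 10: 3 × 7 × 5 = 105
  Item 11: 3 × 8 × 7 = 168
  Item 12: 9 × 4 × 9 = 324
Sorted descending: 324, 320, 270, 168, 150, 144, 112, 105, 24.
The second-highest RPN is 320 (Item 7).

320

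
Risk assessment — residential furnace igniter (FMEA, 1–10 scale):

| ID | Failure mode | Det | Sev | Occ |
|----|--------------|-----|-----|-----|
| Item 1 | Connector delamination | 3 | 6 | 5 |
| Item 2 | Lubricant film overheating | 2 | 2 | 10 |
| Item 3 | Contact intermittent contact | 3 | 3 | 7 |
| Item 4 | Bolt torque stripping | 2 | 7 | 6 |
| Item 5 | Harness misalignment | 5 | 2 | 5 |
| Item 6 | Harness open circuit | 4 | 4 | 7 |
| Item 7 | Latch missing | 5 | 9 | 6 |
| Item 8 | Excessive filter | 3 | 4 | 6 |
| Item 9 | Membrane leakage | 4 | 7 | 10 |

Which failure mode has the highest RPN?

RPN = Severity × Occurrence × Detection:
  Item 1: 6 × 5 × 3 = 90
  Item 2: 2 × 10 × 2 = 40
  Item 3: 3 × 7 × 3 = 63
  Item 4: 7 × 6 × 2 = 84
  Item 5: 2 × 5 × 5 = 50
  Item 6: 4 × 7 × 4 = 112
  Item 7: 9 × 6 × 5 = 270
  Item 8: 4 × 6 × 3 = 72
  Item 9: 7 × 10 × 4 = 280
Highest RPN is 280 → Item 9.

Item 9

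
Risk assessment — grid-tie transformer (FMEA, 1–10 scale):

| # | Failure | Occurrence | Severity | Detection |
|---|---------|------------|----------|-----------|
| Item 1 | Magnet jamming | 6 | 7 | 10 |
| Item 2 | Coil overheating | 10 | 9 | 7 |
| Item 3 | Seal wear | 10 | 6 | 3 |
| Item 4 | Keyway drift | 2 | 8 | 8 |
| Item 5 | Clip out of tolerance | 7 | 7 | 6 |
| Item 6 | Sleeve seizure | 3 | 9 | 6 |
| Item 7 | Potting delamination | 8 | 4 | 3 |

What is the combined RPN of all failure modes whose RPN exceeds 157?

RPN = Severity × Occurrence × Detection:
  Item 1: 7 × 6 × 10 = 420
  Item 2: 9 × 10 × 7 = 630
  Item 3: 6 × 10 × 3 = 180
  Item 4: 8 × 2 × 8 = 128
  Item 5: 7 × 7 × 6 = 294
  Item 6: 9 × 3 × 6 = 162
  Item 7: 4 × 8 × 3 = 96
RPN > 157: Item 1 (420), Item 2 (630), Item 3 (180), Item 5 (294), Item 6 (162).
Sum: 420 + 630 + 180 + 294 + 162 = 1686.

1686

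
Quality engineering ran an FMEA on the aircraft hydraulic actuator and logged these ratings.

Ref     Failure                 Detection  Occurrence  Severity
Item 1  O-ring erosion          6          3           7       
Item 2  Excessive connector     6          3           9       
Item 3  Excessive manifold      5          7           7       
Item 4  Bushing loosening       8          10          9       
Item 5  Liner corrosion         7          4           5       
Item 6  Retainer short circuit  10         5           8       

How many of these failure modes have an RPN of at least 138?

RPN = Severity × Occurrence × Detection:
  Item 1: 7 × 3 × 6 = 126
  Item 2: 9 × 3 × 6 = 162
  Item 3: 7 × 7 × 5 = 245
  Item 4: 9 × 10 × 8 = 720
  Item 5: 5 × 4 × 7 = 140
  Item 6: 8 × 5 × 10 = 400
Modes with RPN ≥ 138: Item 2 (162), Item 3 (245), Item 4 (720), Item 5 (140), Item 6 (400) → 5.

5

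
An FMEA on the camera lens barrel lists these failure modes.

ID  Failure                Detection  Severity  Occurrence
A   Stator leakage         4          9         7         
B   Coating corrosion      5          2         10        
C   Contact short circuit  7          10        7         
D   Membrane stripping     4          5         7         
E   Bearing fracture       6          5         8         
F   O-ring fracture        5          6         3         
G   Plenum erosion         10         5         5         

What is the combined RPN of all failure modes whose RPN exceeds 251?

RPN = Severity × Occurrence × Detection:
  A: 9 × 7 × 4 = 252
  B: 2 × 10 × 5 = 100
  C: 10 × 7 × 7 = 490
  D: 5 × 7 × 4 = 140
  E: 5 × 8 × 6 = 240
  F: 6 × 3 × 5 = 90
  G: 5 × 5 × 10 = 250
RPN > 251: A (252), C (490).
Sum: 252 + 490 = 742.

742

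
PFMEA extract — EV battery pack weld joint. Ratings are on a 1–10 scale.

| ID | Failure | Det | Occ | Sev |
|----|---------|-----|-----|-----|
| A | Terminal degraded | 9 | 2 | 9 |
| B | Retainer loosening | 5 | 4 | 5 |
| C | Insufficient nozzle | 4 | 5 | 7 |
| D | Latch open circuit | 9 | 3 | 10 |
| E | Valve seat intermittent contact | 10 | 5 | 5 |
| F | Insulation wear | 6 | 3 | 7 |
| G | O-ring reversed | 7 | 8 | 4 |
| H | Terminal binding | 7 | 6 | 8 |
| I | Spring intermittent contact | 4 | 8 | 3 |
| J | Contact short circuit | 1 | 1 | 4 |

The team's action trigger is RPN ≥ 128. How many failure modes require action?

6

RPN = Severity × Occurrence × Detection:
  A: 9 × 2 × 9 = 162
  B: 5 × 4 × 5 = 100
  C: 7 × 5 × 4 = 140
  D: 10 × 3 × 9 = 270
  E: 5 × 5 × 10 = 250
  F: 7 × 3 × 6 = 126
  G: 4 × 8 × 7 = 224
  H: 8 × 6 × 7 = 336
  I: 3 × 8 × 4 = 96
  J: 4 × 1 × 1 = 4
Modes with RPN ≥ 128: A (162), C (140), D (270), E (250), G (224), H (336) → 6.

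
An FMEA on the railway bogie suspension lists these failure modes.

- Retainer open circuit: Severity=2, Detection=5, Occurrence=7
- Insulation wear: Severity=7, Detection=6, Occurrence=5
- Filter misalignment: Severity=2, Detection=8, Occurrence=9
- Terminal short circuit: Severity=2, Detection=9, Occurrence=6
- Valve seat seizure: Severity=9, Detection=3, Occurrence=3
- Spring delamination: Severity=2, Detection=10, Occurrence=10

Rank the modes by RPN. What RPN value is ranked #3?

RPN = Severity × Occurrence × Detection:
  Retainer open circuit: 2 × 7 × 5 = 70
  Insulation wear: 7 × 5 × 6 = 210
  Filter misalignment: 2 × 9 × 8 = 144
  Terminal short circuit: 2 × 6 × 9 = 108
  Valve seat seizure: 9 × 3 × 3 = 81
  Spring delamination: 2 × 10 × 10 = 200
Sorted descending: 210, 200, 144, 108, 81, 70.
The third-highest RPN is 144 (Filter misalignment).

144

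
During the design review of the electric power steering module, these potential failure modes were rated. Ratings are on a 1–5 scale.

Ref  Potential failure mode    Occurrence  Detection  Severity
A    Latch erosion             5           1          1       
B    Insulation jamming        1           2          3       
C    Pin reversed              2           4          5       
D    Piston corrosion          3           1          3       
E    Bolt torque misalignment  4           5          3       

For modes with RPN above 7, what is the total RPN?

109

RPN = Severity × Occurrence × Detection:
  A: 1 × 5 × 1 = 5
  B: 3 × 1 × 2 = 6
  C: 5 × 2 × 4 = 40
  D: 3 × 3 × 1 = 9
  E: 3 × 4 × 5 = 60
RPN > 7: C (40), D (9), E (60).
Sum: 40 + 9 + 60 = 109.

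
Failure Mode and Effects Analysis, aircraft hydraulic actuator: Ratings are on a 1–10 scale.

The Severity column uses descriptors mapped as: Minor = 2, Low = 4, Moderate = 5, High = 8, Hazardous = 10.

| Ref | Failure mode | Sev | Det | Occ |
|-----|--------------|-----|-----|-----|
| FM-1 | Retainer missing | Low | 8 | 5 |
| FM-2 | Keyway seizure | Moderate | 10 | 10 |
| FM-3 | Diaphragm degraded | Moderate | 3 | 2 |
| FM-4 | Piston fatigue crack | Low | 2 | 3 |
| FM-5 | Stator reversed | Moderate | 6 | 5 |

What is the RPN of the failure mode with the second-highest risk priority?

160

RPN = Severity × Occurrence × Detection:
  FM-1: 4 × 5 × 8 = 160
  FM-2: 5 × 10 × 10 = 500
  FM-3: 5 × 2 × 3 = 30
  FM-4: 4 × 3 × 2 = 24
  FM-5: 5 × 5 × 6 = 150
Sorted descending: 500, 160, 150, 30, 24.
The second-highest RPN is 160 (FM-1).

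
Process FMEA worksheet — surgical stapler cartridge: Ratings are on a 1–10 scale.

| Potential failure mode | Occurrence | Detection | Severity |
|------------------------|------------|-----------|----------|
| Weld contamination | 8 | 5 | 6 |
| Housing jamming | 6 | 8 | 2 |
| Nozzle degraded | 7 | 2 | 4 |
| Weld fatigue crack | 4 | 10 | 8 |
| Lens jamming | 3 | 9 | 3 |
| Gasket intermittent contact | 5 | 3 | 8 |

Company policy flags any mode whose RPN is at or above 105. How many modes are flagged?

RPN = Severity × Occurrence × Detection:
  Weld contamination: 6 × 8 × 5 = 240
  Housing jamming: 2 × 6 × 8 = 96
  Nozzle degraded: 4 × 7 × 2 = 56
  Weld fatigue crack: 8 × 4 × 10 = 320
  Lens jamming: 3 × 3 × 9 = 81
  Gasket intermittent contact: 8 × 5 × 3 = 120
Modes with RPN ≥ 105: Weld contamination (240), Weld fatigue crack (320), Gasket intermittent contact (120) → 3.

3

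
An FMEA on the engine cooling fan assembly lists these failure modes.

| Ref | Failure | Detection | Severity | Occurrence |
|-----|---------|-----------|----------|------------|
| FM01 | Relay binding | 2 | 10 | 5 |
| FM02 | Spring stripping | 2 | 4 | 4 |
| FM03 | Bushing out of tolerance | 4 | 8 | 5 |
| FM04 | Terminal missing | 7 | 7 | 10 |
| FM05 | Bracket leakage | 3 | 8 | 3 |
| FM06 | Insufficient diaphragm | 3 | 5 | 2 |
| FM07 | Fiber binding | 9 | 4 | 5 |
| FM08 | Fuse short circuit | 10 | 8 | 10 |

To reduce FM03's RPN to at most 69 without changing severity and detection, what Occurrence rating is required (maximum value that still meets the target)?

FM03: S=8, O=5, D=4 → current RPN = 160.
Fixed product = 32. Need 32 × O ≤ 69, so O ≤ 69/32 = 2.16.
Maximum integer Occurrence rating = 2 (gives RPN 64; O=3 would give 96 > 69).

2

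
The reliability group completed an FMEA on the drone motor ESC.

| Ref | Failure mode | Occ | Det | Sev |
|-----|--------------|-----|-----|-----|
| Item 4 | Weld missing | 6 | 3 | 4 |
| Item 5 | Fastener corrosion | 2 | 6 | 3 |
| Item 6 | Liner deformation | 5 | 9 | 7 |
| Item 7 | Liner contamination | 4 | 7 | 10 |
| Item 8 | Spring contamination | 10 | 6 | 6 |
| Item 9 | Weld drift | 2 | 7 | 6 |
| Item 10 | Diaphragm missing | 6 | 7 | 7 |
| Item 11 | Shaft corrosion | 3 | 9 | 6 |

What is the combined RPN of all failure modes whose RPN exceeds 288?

RPN = Severity × Occurrence × Detection:
  Item 4: 4 × 6 × 3 = 72
  Item 5: 3 × 2 × 6 = 36
  Item 6: 7 × 5 × 9 = 315
  Item 7: 10 × 4 × 7 = 280
  Item 8: 6 × 10 × 6 = 360
  Item 9: 6 × 2 × 7 = 84
  Item 10: 7 × 6 × 7 = 294
  Item 11: 6 × 3 × 9 = 162
RPN > 288: Item 6 (315), Item 8 (360), Item 10 (294).
Sum: 315 + 360 + 294 = 969.

969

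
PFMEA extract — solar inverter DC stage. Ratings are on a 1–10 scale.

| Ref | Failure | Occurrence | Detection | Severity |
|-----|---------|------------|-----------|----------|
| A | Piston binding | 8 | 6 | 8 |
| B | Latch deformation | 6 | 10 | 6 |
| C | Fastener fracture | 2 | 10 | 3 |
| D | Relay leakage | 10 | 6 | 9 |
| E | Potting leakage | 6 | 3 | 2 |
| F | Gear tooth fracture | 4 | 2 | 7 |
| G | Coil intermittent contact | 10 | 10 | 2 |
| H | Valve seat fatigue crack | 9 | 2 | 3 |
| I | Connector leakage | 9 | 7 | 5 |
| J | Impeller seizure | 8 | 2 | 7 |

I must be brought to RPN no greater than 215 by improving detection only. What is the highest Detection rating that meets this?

4

I: S=5, O=9, D=7 → current RPN = 315.
Fixed product = 45. Need 45 × D ≤ 215, so D ≤ 215/45 = 4.78.
Maximum integer Detection rating = 4 (gives RPN 180; D=5 would give 225 > 215).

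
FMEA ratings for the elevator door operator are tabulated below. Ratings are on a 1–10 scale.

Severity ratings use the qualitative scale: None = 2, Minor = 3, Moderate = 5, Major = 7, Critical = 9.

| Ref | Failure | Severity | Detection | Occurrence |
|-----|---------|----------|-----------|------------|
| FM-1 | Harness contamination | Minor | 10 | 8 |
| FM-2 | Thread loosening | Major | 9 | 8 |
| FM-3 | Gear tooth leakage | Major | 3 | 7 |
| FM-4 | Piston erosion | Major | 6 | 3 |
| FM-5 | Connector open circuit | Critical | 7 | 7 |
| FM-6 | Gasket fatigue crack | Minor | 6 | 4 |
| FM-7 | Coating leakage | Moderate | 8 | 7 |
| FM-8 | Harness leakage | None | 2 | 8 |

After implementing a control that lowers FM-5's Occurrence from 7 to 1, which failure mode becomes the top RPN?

RPN = Severity × Occurrence × Detection:
  FM-1: 3 × 8 × 10 = 240
  FM-2: 7 × 8 × 9 = 504
  FM-3: 7 × 7 × 3 = 147
  FM-4: 7 × 3 × 6 = 126
  FM-5: 9 × 7 × 7 = 441
  FM-6: 3 × 4 × 6 = 72
  FM-7: 5 × 7 × 8 = 280
  FM-8: 2 × 8 × 2 = 32
After action: FM-5 → 9 × 1 × 7 = 63.
Revised RPNs: FM-2=504, FM-7=280, FM-1=240, FM-3=147, FM-4=126, FM-6=72, FM-5=63, FM-8=32.
Highest is now FM-2 (504).

FM-2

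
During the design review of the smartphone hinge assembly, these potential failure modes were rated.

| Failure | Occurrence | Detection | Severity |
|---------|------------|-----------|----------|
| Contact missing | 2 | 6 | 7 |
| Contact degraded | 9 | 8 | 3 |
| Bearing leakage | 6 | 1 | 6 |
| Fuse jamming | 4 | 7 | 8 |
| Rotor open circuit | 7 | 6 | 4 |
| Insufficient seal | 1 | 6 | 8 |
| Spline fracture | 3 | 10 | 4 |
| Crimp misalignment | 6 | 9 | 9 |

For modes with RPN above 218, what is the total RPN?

RPN = Severity × Occurrence × Detection:
  Contact missing: 7 × 2 × 6 = 84
  Contact degraded: 3 × 9 × 8 = 216
  Bearing leakage: 6 × 6 × 1 = 36
  Fuse jamming: 8 × 4 × 7 = 224
  Rotor open circuit: 4 × 7 × 6 = 168
  Insufficient seal: 8 × 1 × 6 = 48
  Spline fracture: 4 × 3 × 10 = 120
  Crimp misalignment: 9 × 6 × 9 = 486
RPN > 218: Fuse jamming (224), Crimp misalignment (486).
Sum: 224 + 486 = 710.

710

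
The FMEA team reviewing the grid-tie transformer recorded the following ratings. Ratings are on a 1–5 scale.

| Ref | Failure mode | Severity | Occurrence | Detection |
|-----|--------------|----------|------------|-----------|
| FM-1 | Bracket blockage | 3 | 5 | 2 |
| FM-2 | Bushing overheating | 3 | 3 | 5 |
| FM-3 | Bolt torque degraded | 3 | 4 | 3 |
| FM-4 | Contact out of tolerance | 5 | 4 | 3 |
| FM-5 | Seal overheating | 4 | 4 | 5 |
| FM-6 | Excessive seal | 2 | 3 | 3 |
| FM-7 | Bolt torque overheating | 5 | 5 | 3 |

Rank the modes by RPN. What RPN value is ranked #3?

60

RPN = Severity × Occurrence × Detection:
  FM-1: 3 × 5 × 2 = 30
  FM-2: 3 × 3 × 5 = 45
  FM-3: 3 × 4 × 3 = 36
  FM-4: 5 × 4 × 3 = 60
  FM-5: 4 × 4 × 5 = 80
  FM-6: 2 × 3 × 3 = 18
  FM-7: 5 × 5 × 3 = 75
Sorted descending: 80, 75, 60, 45, 36, 30, 18.
The third-highest RPN is 60 (FM-4).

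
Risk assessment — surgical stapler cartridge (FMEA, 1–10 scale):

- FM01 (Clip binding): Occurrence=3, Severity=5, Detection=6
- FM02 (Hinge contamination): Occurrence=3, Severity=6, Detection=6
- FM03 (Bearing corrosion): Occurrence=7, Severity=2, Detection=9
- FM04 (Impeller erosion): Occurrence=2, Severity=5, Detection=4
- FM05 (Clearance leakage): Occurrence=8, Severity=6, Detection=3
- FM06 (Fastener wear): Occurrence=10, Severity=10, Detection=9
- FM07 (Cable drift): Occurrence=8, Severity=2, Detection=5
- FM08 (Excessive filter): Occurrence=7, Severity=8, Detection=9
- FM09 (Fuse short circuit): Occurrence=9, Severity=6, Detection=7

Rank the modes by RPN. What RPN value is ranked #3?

RPN = Severity × Occurrence × Detection:
  FM01: 5 × 3 × 6 = 90
  FM02: 6 × 3 × 6 = 108
  FM03: 2 × 7 × 9 = 126
  FM04: 5 × 2 × 4 = 40
  FM05: 6 × 8 × 3 = 144
  FM06: 10 × 10 × 9 = 900
  FM07: 2 × 8 × 5 = 80
  FM08: 8 × 7 × 9 = 504
  FM09: 6 × 9 × 7 = 378
Sorted descending: 900, 504, 378, 144, 126, 108, 90, 80, 40.
The third-highest RPN is 378 (FM09).

378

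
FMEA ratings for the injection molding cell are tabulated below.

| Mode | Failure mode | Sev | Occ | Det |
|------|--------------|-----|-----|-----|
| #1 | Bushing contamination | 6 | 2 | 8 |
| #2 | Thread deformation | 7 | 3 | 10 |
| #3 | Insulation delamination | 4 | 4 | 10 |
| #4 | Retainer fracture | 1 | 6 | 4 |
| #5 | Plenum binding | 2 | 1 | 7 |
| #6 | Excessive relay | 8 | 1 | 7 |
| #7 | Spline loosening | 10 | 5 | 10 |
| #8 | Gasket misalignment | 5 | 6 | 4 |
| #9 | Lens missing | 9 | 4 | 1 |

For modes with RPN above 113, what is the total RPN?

990

RPN = Severity × Occurrence × Detection:
  #1: 6 × 2 × 8 = 96
  #2: 7 × 3 × 10 = 210
  #3: 4 × 4 × 10 = 160
  #4: 1 × 6 × 4 = 24
  #5: 2 × 1 × 7 = 14
  #6: 8 × 1 × 7 = 56
  #7: 10 × 5 × 10 = 500
  #8: 5 × 6 × 4 = 120
  #9: 9 × 4 × 1 = 36
RPN > 113: #2 (210), #3 (160), #7 (500), #8 (120).
Sum: 210 + 160 + 500 + 120 = 990.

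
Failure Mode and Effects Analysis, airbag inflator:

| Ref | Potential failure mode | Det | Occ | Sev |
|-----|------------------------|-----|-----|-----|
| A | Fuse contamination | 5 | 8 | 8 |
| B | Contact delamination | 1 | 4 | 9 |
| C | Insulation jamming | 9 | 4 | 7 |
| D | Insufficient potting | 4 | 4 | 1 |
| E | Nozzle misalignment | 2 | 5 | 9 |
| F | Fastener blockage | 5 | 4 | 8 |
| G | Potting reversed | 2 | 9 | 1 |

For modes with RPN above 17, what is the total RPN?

876

RPN = Severity × Occurrence × Detection:
  A: 8 × 8 × 5 = 320
  B: 9 × 4 × 1 = 36
  C: 7 × 4 × 9 = 252
  D: 1 × 4 × 4 = 16
  E: 9 × 5 × 2 = 90
  F: 8 × 4 × 5 = 160
  G: 1 × 9 × 2 = 18
RPN > 17: A (320), B (36), C (252), E (90), F (160), G (18).
Sum: 320 + 36 + 252 + 90 + 160 + 18 = 876.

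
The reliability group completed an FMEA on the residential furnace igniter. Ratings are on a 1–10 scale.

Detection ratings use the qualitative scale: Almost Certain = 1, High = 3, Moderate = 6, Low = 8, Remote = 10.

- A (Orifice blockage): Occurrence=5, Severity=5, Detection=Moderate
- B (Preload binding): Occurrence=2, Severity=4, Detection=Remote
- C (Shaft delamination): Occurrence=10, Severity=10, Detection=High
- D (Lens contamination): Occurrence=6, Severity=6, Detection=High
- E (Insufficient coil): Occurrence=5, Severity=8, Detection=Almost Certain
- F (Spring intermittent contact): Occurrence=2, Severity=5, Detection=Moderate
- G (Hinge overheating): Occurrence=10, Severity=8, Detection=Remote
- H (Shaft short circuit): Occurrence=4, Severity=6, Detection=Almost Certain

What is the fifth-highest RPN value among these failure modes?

80

RPN = Severity × Occurrence × Detection:
  A: 5 × 5 × 6 = 150
  B: 4 × 2 × 10 = 80
  C: 10 × 10 × 3 = 300
  D: 6 × 6 × 3 = 108
  E: 8 × 5 × 1 = 40
  F: 5 × 2 × 6 = 60
  G: 8 × 10 × 10 = 800
  H: 6 × 4 × 1 = 24
Sorted descending: 800, 300, 150, 108, 80, 60, 40, 24.
The fifth-highest RPN is 80 (B).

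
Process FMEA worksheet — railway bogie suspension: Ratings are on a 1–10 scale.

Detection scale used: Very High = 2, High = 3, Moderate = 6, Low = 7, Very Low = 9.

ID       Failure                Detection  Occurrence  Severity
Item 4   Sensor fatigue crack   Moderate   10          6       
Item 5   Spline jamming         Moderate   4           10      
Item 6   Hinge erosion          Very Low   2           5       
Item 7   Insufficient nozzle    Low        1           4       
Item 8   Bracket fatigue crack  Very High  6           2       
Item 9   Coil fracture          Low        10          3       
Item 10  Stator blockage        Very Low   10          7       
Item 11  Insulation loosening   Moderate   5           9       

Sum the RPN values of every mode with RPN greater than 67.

1800

RPN = Severity × Occurrence × Detection:
  Item 4: 6 × 10 × 6 = 360
  Item 5: 10 × 4 × 6 = 240
  Item 6: 5 × 2 × 9 = 90
  Item 7: 4 × 1 × 7 = 28
  Item 8: 2 × 6 × 2 = 24
  Item 9: 3 × 10 × 7 = 210
  Item 10: 7 × 10 × 9 = 630
  Item 11: 9 × 5 × 6 = 270
RPN > 67: Item 4 (360), Item 5 (240), Item 6 (90), Item 9 (210), Item 10 (630), Item 11 (270).
Sum: 360 + 240 + 90 + 210 + 630 + 270 = 1800.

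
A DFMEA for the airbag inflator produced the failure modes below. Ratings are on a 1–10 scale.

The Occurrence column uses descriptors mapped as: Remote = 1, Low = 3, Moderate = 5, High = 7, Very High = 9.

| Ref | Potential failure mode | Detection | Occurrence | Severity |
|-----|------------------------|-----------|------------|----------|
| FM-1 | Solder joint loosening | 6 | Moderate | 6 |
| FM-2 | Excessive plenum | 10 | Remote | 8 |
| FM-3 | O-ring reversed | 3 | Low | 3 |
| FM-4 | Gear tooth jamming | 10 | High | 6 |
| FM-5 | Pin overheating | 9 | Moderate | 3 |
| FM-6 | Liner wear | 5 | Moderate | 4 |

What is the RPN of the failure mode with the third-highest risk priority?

135

RPN = Severity × Occurrence × Detection:
  FM-1: 6 × 5 × 6 = 180
  FM-2: 8 × 1 × 10 = 80
  FM-3: 3 × 3 × 3 = 27
  FM-4: 6 × 7 × 10 = 420
  FM-5: 3 × 5 × 9 = 135
  FM-6: 4 × 5 × 5 = 100
Sorted descending: 420, 180, 135, 100, 80, 27.
The third-highest RPN is 135 (FM-5).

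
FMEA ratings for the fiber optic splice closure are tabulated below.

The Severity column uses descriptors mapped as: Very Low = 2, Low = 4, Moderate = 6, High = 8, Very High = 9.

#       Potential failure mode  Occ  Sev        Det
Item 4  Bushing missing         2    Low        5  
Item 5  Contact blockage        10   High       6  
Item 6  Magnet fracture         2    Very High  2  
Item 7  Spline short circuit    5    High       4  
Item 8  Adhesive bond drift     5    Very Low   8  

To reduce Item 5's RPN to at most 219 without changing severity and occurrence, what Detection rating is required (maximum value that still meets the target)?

Item 5: S=8, O=10, D=6 → current RPN = 480.
Fixed product = 80. Need 80 × D ≤ 219, so D ≤ 219/80 = 2.74.
Maximum integer Detection rating = 2 (gives RPN 160; D=3 would give 240 > 219).

2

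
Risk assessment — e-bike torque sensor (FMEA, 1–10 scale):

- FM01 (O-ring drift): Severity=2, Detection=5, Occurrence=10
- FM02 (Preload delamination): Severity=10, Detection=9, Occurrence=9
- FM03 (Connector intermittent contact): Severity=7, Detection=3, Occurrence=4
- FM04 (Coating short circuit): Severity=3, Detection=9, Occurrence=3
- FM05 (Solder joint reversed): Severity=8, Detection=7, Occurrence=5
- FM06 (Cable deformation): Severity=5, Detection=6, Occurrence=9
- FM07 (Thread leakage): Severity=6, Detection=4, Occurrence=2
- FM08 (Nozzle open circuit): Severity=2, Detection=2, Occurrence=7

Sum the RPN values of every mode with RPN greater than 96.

1460

RPN = Severity × Occurrence × Detection:
  FM01: 2 × 10 × 5 = 100
  FM02: 10 × 9 × 9 = 810
  FM03: 7 × 4 × 3 = 84
  FM04: 3 × 3 × 9 = 81
  FM05: 8 × 5 × 7 = 280
  FM06: 5 × 9 × 6 = 270
  FM07: 6 × 2 × 4 = 48
  FM08: 2 × 7 × 2 = 28
RPN > 96: FM01 (100), FM02 (810), FM05 (280), FM06 (270).
Sum: 100 + 810 + 280 + 270 = 1460.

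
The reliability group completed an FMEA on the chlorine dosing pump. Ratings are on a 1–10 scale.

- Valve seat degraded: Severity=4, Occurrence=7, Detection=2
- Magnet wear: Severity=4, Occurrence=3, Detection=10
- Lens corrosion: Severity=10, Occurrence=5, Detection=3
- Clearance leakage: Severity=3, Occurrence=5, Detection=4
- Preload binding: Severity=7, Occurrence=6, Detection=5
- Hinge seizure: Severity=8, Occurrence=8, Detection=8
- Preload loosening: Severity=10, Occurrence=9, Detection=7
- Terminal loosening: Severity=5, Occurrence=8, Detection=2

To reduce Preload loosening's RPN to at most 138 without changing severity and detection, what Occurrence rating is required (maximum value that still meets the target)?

Preload loosening: S=10, O=9, D=7 → current RPN = 630.
Fixed product = 70. Need 70 × O ≤ 138, so O ≤ 138/70 = 1.97.
Maximum integer Occurrence rating = 1 (gives RPN 70; O=2 would give 140 > 138).

1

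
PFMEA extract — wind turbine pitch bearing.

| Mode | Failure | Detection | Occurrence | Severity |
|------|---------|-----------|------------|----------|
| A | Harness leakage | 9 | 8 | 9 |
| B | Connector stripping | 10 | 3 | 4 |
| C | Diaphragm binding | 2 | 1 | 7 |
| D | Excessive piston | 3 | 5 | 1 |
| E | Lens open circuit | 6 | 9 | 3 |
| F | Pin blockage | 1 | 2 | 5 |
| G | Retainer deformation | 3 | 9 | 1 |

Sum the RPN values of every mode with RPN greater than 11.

RPN = Severity × Occurrence × Detection:
  A: 9 × 8 × 9 = 648
  B: 4 × 3 × 10 = 120
  C: 7 × 1 × 2 = 14
  D: 1 × 5 × 3 = 15
  E: 3 × 9 × 6 = 162
  F: 5 × 2 × 1 = 10
  G: 1 × 9 × 3 = 27
RPN > 11: A (648), B (120), C (14), D (15), E (162), G (27).
Sum: 648 + 120 + 14 + 15 + 162 + 27 = 986.

986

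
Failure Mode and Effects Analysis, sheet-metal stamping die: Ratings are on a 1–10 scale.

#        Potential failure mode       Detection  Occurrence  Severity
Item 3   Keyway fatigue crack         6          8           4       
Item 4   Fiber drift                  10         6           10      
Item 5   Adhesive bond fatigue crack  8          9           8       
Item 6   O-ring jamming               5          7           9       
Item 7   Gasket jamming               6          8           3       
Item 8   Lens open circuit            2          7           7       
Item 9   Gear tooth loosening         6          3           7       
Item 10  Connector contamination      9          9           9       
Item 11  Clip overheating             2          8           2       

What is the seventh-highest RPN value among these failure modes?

RPN = Severity × Occurrence × Detection:
  Item 3: 4 × 8 × 6 = 192
  Item 4: 10 × 6 × 10 = 600
  Item 5: 8 × 9 × 8 = 576
  Item 6: 9 × 7 × 5 = 315
  Item 7: 3 × 8 × 6 = 144
  Item 8: 7 × 7 × 2 = 98
  Item 9: 7 × 3 × 6 = 126
  Item 10: 9 × 9 × 9 = 729
  Item 11: 2 × 8 × 2 = 32
Sorted descending: 729, 600, 576, 315, 192, 144, 126, 98, 32.
The seventh-highest RPN is 126 (Item 9).

126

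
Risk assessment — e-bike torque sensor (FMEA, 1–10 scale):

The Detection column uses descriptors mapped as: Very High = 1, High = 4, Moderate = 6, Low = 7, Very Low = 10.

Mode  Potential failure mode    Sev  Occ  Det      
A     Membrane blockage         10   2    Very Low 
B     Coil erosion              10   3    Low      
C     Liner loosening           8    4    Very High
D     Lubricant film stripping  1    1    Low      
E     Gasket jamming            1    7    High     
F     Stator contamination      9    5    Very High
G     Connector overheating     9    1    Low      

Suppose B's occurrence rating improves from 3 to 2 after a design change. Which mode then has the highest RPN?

A

RPN = Severity × Occurrence × Detection:
  A: 10 × 2 × 10 = 200
  B: 10 × 3 × 7 = 210
  C: 8 × 4 × 1 = 32
  D: 1 × 1 × 7 = 7
  E: 1 × 7 × 4 = 28
  F: 9 × 5 × 1 = 45
  G: 9 × 1 × 7 = 63
After action: B → 10 × 2 × 7 = 140.
Revised RPNs: A=200, B=140, G=63, F=45, C=32, E=28, D=7.
Highest is now A (200).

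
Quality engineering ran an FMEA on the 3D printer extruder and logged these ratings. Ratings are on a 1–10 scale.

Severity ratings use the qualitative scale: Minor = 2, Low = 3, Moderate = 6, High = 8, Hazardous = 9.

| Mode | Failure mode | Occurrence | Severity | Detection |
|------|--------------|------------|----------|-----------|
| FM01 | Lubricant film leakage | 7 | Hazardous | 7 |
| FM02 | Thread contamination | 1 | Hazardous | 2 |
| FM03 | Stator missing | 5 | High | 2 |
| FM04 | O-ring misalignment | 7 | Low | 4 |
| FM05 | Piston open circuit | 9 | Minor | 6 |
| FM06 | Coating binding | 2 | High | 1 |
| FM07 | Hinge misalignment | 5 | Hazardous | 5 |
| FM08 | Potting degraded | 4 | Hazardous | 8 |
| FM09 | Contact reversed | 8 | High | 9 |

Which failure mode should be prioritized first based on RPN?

FM09

RPN = Severity × Occurrence × Detection:
  FM01: 9 × 7 × 7 = 441
  FM02: 9 × 1 × 2 = 18
  FM03: 8 × 5 × 2 = 80
  FM04: 3 × 7 × 4 = 84
  FM05: 2 × 9 × 6 = 108
  FM06: 8 × 2 × 1 = 16
  FM07: 9 × 5 × 5 = 225
  FM08: 9 × 4 × 8 = 288
  FM09: 8 × 8 × 9 = 576
Highest RPN is 576 → FM09.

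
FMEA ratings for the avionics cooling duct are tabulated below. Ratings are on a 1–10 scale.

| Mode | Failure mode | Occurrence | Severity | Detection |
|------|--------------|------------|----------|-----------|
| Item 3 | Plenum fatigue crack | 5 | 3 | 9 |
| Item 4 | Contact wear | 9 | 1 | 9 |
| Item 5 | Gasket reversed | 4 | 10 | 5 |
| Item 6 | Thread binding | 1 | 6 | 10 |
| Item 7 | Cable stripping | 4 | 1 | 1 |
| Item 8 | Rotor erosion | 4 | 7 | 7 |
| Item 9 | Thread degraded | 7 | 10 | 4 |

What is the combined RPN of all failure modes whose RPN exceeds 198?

RPN = Severity × Occurrence × Detection:
  Item 3: 3 × 5 × 9 = 135
  Item 4: 1 × 9 × 9 = 81
  Item 5: 10 × 4 × 5 = 200
  Item 6: 6 × 1 × 10 = 60
  Item 7: 1 × 4 × 1 = 4
  Item 8: 7 × 4 × 7 = 196
  Item 9: 10 × 7 × 4 = 280
RPN > 198: Item 5 (200), Item 9 (280).
Sum: 200 + 280 = 480.

480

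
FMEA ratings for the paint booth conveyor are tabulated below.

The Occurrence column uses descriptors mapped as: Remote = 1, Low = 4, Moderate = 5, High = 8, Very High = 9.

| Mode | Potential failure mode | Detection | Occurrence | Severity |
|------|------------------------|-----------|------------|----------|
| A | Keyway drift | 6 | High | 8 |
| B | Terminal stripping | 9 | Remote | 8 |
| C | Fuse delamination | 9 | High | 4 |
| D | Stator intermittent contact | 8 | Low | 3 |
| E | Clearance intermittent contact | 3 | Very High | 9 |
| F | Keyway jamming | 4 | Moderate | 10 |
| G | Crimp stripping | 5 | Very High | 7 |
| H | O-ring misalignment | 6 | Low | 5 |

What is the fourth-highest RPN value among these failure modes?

243

RPN = Severity × Occurrence × Detection:
  A: 8 × 8 × 6 = 384
  B: 8 × 1 × 9 = 72
  C: 4 × 8 × 9 = 288
  D: 3 × 4 × 8 = 96
  E: 9 × 9 × 3 = 243
  F: 10 × 5 × 4 = 200
  G: 7 × 9 × 5 = 315
  H: 5 × 4 × 6 = 120
Sorted descending: 384, 315, 288, 243, 200, 120, 96, 72.
The fourth-highest RPN is 243 (E).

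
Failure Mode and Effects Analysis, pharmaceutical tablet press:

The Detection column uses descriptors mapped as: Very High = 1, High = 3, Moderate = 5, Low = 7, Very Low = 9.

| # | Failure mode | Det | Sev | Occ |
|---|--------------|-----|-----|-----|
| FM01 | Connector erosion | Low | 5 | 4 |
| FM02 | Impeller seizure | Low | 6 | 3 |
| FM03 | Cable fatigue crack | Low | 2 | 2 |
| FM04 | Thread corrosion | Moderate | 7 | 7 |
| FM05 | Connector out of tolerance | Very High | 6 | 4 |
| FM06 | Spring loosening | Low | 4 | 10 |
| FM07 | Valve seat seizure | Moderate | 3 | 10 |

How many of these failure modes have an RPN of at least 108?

5

RPN = Severity × Occurrence × Detection:
  FM01: 5 × 4 × 7 = 140
  FM02: 6 × 3 × 7 = 126
  FM03: 2 × 2 × 7 = 28
  FM04: 7 × 7 × 5 = 245
  FM05: 6 × 4 × 1 = 24
  FM06: 4 × 10 × 7 = 280
  FM07: 3 × 10 × 5 = 150
Modes with RPN ≥ 108: FM01 (140), FM02 (126), FM04 (245), FM06 (280), FM07 (150) → 5.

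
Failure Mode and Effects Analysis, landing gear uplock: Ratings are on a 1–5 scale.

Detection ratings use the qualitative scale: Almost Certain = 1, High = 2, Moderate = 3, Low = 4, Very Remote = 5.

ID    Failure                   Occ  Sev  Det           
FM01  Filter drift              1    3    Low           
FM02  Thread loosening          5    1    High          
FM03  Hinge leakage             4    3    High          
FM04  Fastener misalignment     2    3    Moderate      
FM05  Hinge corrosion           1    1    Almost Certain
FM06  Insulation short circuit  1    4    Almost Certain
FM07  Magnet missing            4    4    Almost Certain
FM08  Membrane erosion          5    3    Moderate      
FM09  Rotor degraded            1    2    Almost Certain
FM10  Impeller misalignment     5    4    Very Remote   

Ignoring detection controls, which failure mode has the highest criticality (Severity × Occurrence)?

FM10

Criticality = Severity × Occurrence:
  FM01: 3 × 1 = 3
  FM02: 1 × 5 = 5
  FM03: 3 × 4 = 12
  FM04: 3 × 2 = 6
  FM05: 1 × 1 = 1
  FM06: 4 × 1 = 4
  FM07: 4 × 4 = 16
  FM08: 3 × 5 = 15
  FM09: 2 × 1 = 2
  FM10: 4 × 5 = 20
Highest criticality is 20 → FM10.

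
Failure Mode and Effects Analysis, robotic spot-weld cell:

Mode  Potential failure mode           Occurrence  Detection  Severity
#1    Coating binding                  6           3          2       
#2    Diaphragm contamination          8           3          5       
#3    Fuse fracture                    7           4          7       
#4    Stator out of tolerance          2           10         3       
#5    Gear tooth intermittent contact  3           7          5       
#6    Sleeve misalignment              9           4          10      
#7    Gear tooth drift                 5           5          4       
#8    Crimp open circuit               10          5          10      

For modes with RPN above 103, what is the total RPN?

1281

RPN = Severity × Occurrence × Detection:
  #1: 2 × 6 × 3 = 36
  #2: 5 × 8 × 3 = 120
  #3: 7 × 7 × 4 = 196
  #4: 3 × 2 × 10 = 60
  #5: 5 × 3 × 7 = 105
  #6: 10 × 9 × 4 = 360
  #7: 4 × 5 × 5 = 100
  #8: 10 × 10 × 5 = 500
RPN > 103: #2 (120), #3 (196), #5 (105), #6 (360), #8 (500).
Sum: 120 + 196 + 105 + 360 + 500 = 1281.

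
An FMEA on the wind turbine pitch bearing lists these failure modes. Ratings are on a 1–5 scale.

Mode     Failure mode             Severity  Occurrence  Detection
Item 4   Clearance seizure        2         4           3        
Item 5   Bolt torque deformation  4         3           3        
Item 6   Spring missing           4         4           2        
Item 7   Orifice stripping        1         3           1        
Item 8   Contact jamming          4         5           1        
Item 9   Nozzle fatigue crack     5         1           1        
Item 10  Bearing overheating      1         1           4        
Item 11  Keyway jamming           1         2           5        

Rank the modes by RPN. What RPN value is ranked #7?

RPN = Severity × Occurrence × Detection:
  Item 4: 2 × 4 × 3 = 24
  Item 5: 4 × 3 × 3 = 36
  Item 6: 4 × 4 × 2 = 32
  Item 7: 1 × 3 × 1 = 3
  Item 8: 4 × 5 × 1 = 20
  Item 9: 5 × 1 × 1 = 5
  Item 10: 1 × 1 × 4 = 4
  Item 11: 1 × 2 × 5 = 10
Sorted descending: 36, 32, 24, 20, 10, 5, 4, 3.
The seventh-highest RPN is 4 (Item 10).

4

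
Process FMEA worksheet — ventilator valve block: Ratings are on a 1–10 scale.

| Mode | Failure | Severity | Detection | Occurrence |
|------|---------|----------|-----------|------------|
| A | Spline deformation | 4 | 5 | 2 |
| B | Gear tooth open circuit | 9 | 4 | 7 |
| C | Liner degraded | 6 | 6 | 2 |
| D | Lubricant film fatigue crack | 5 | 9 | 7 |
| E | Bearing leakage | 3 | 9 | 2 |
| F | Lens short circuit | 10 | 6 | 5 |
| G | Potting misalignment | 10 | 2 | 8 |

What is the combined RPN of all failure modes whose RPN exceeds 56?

RPN = Severity × Occurrence × Detection:
  A: 4 × 2 × 5 = 40
  B: 9 × 7 × 4 = 252
  C: 6 × 2 × 6 = 72
  D: 5 × 7 × 9 = 315
  E: 3 × 2 × 9 = 54
  F: 10 × 5 × 6 = 300
  G: 10 × 8 × 2 = 160
RPN > 56: B (252), C (72), D (315), F (300), G (160).
Sum: 252 + 72 + 315 + 300 + 160 = 1099.

1099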